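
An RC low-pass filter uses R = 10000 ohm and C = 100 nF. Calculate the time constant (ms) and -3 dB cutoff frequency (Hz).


Time constant: tau = R * C.
tau = 10000 * 1.00e-07 = 0.001 s
tau = 1.0 ms
Cutoff frequency: fc = 1 / (2*pi*R*C).
fc = 1 / (2*pi*0.001) = 159.15 Hz

tau = 1.0 ms, fc = 159.15 Hz


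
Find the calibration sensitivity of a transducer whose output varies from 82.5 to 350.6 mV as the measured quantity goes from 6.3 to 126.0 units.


Sensitivity = (y2 - y1) / (x2 - x1).
S = (350.6 - 82.5) / (126.0 - 6.3)
S = 268.1 / 119.7
S = 2.2398 mV/unit

2.2398 mV/unit


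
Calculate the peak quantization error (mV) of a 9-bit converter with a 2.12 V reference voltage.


The maximum quantization error is +/- LSB/2.
LSB = Vref / 2^n = 2.12 / 512 = 0.00414063 V
Max error = LSB / 2 = 0.00414063 / 2 = 0.00207031 V
Max error = 2.0703 mV

2.0703 mV


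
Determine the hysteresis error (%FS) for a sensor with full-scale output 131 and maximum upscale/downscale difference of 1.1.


Hysteresis = (max difference / full scale) * 100%.
H = (1.1 / 131) * 100
H = 0.84 %FS

0.84 %FS


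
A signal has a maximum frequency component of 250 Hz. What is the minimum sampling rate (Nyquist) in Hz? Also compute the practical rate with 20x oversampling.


By Nyquist theorem, fs_min = 2 * fmax.
fs_min = 2 * 250 = 500 Hz
Practical rate = 20 * fs_min = 20 * 500 = 10000 Hz

fs_min = 500 Hz, fs_practical = 10000 Hz


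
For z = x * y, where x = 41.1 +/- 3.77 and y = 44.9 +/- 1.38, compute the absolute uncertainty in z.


For a product z = x*y, the relative uncertainty is:
uz/z = sqrt((ux/x)^2 + (uy/y)^2)
Relative uncertainties: ux/x = 3.77/41.1 = 0.091727
uy/y = 1.38/44.9 = 0.030735
z = 41.1 * 44.9 = 1845.4
uz = 1845.4 * sqrt(0.091727^2 + 0.030735^2) = 178.522

178.522


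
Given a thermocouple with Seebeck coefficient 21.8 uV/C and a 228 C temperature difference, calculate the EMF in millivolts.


The thermocouple output V = sensitivity * dT.
V = 21.8 uV/C * 228 C
V = 4970.4 uV
V = 4.97 mV

4.97 mV


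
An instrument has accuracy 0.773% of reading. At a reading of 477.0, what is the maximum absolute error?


Absolute error = (accuracy% / 100) * reading.
Error = (0.773 / 100) * 477.0
Error = 0.00773 * 477.0
Error = 3.6872

3.6872


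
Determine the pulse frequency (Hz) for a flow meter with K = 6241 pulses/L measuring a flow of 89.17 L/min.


Frequency = K * Q / 60 (converting L/min to L/s).
f = 6241 * 89.17 / 60
f = 556509.97 / 60
f = 9275.17 Hz

9275.17 Hz


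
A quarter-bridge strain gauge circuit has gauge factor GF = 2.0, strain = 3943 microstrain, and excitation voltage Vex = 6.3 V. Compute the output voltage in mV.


Quarter bridge output: Vout = (GF * epsilon * Vex) / 4.
Vout = (2.0 * 3943e-6 * 6.3) / 4
Vout = 0.0496818 / 4 V
Vout = 0.01242045 V = 12.4204 mV

12.4204 mV


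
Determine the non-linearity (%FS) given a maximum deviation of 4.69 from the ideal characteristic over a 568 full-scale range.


Linearity error = (max deviation / full scale) * 100%.
Linearity = (4.69 / 568) * 100
Linearity = 0.826 %FS

0.826 %FS


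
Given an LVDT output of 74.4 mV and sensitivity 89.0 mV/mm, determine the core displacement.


Displacement = Vout / sensitivity.
d = 74.4 / 89.0
d = 0.836 mm

0.836 mm


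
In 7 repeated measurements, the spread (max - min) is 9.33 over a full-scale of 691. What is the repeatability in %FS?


Repeatability = (spread / full scale) * 100%.
R = (9.33 / 691) * 100
R = 1.35 %FS

1.35 %FS


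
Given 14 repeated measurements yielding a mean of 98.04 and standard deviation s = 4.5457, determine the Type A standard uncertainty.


The standard uncertainty for Type A evaluation is u = s / sqrt(n).
u = 4.5457 / sqrt(14)
u = 4.5457 / 3.7417
u = 1.2149

1.2149


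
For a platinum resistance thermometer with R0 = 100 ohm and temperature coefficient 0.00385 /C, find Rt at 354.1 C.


The RTD equation: Rt = R0 * (1 + alpha * T).
Rt = 100 * (1 + 0.00385 * 354.1)
Rt = 100 * (1 + 1.363285)
Rt = 100 * 2.363285
Rt = 236.329 ohm

236.329 ohm


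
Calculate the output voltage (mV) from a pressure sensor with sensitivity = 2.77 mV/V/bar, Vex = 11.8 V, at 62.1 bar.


Output = sensitivity * Vex * P.
Vout = 2.77 * 11.8 * 62.1
Vout = 32.686 * 62.1
Vout = 2029.8 mV

2029.8 mV


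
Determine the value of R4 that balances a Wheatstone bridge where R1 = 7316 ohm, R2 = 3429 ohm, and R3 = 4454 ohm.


At balance: R1*R4 = R2*R3, so R4 = R2*R3/R1.
R4 = 3429 * 4454 / 7316
R4 = 15272766 / 7316
R4 = 2087.58 ohm

2087.58 ohm


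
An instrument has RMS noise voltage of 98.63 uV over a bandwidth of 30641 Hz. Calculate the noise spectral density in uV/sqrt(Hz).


Noise spectral density = Vrms / sqrt(BW).
NSD = 98.63 / sqrt(30641)
NSD = 98.63 / 175.0457
NSD = 0.5635 uV/sqrt(Hz)

0.5635 uV/sqrt(Hz)


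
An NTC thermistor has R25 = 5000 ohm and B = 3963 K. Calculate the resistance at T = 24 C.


NTC thermistor equation: Rt = R25 * exp(B * (1/T - 1/T25)).
T in Kelvin: 297.15 K, T25 = 298.15 K
1/T - 1/T25 = 1/297.15 - 1/298.15 = 1.129e-05
B * (1/T - 1/T25) = 3963 * 1.129e-05 = 0.0447
Rt = 5000 * exp(0.0447) = 5228.7 ohm

5228.7 ohm


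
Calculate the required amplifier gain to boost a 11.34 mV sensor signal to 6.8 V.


Gain = Vout / Vin (converting to same units).
G = 6.8 V / 11.34 mV
G = 6800.0 mV / 11.34 mV
G = 599.65

599.65


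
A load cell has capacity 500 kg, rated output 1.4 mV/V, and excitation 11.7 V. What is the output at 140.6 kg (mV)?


Vout = rated_output * Vex * (load / capacity).
Vout = 1.4 * 11.7 * (140.6 / 500)
Vout = 1.4 * 11.7 * 0.2812
Vout = 4.606 mV

4.606 mV


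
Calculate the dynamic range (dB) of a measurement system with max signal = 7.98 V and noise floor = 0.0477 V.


Dynamic range = 20 * log10(Vmax / Vnoise).
DR = 20 * log10(7.98 / 0.0477)
DR = 20 * log10(167.3)
DR = 44.47 dB

44.47 dB


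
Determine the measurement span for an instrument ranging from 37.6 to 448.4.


Span = upper range - lower range.
Span = 448.4 - (37.6)
Span = 410.8

410.8


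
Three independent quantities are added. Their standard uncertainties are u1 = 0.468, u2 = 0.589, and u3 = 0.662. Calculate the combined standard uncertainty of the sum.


For a sum of independent quantities, uc = sqrt(u1^2 + u2^2 + u3^2).
uc = sqrt(0.468^2 + 0.589^2 + 0.662^2)
uc = sqrt(0.219024 + 0.346921 + 0.438244)
uc = 1.0021

1.0021


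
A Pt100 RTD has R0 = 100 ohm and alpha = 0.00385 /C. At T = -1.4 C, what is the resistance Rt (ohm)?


The RTD equation: Rt = R0 * (1 + alpha * T).
Rt = 100 * (1 + 0.00385 * -1.4)
Rt = 100 * (1 + -0.00539)
Rt = 100 * 0.99461
Rt = 99.461 ohm

99.461 ohm


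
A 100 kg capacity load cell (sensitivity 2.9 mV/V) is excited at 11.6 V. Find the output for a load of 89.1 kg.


Vout = rated_output * Vex * (load / capacity).
Vout = 2.9 * 11.6 * (89.1 / 100)
Vout = 2.9 * 11.6 * 0.891
Vout = 29.973 mV

29.973 mV


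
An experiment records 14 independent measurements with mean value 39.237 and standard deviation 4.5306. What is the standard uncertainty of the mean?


The standard uncertainty for Type A evaluation is u = s / sqrt(n).
u = 4.5306 / sqrt(14)
u = 4.5306 / 3.7417
u = 1.2109

1.2109


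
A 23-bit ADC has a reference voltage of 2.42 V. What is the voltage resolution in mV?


The resolution (LSB) of an ADC is Vref / 2^n.
LSB = 2.42 / 2^23
LSB = 2.42 / 8388608
LSB = 2.9e-07 V = 0.00028849 mV

0.00028849 mV


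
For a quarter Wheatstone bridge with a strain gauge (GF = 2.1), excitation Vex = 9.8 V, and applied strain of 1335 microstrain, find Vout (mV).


Quarter bridge output: Vout = (GF * epsilon * Vex) / 4.
Vout = (2.1 * 1335e-6 * 9.8) / 4
Vout = 0.0274743 / 4 V
Vout = 0.00686858 V = 6.8686 mV

6.8686 mV


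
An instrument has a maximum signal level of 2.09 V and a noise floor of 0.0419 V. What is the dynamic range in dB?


Dynamic range = 20 * log10(Vmax / Vnoise).
DR = 20 * log10(2.09 / 0.0419)
DR = 20 * log10(49.88)
DR = 33.96 dB

33.96 dB


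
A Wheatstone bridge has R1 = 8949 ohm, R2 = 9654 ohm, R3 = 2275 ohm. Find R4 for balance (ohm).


At balance: R1*R4 = R2*R3, so R4 = R2*R3/R1.
R4 = 9654 * 2275 / 8949
R4 = 21962850 / 8949
R4 = 2454.22 ohm

2454.22 ohm


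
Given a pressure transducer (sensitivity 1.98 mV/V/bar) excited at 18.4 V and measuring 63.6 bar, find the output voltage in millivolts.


Output = sensitivity * Vex * P.
Vout = 1.98 * 18.4 * 63.6
Vout = 36.432 * 63.6
Vout = 2317.08 mV

2317.08 mV


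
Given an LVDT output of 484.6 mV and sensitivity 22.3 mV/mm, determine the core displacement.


Displacement = Vout / sensitivity.
d = 484.6 / 22.3
d = 21.731 mm

21.731 mm


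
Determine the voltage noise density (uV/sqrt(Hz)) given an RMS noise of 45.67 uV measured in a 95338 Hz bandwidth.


Noise spectral density = Vrms / sqrt(BW).
NSD = 45.67 / sqrt(95338)
NSD = 45.67 / 308.7685
NSD = 0.1479 uV/sqrt(Hz)

0.1479 uV/sqrt(Hz)


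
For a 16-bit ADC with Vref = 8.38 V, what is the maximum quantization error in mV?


The maximum quantization error is +/- LSB/2.
LSB = Vref / 2^n = 8.38 / 65536 = 0.00012787 V
Max error = LSB / 2 = 0.00012787 / 2 = 6.393e-05 V
Max error = 0.0639 mV

0.0639 mV


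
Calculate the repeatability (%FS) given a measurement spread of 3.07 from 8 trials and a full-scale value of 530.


Repeatability = (spread / full scale) * 100%.
R = (3.07 / 530) * 100
R = 0.579 %FS

0.579 %FS


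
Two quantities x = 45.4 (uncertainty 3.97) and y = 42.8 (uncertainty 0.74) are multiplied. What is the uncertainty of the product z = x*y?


For a product z = x*y, the relative uncertainty is:
uz/z = sqrt((ux/x)^2 + (uy/y)^2)
Relative uncertainties: ux/x = 3.97/45.4 = 0.087445
uy/y = 0.74/42.8 = 0.01729
z = 45.4 * 42.8 = 1943.1
uz = 1943.1 * sqrt(0.087445^2 + 0.01729^2) = 173.205

173.205


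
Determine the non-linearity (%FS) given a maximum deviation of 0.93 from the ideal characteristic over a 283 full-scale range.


Linearity error = (max deviation / full scale) * 100%.
Linearity = (0.93 / 283) * 100
Linearity = 0.329 %FS

0.329 %FS


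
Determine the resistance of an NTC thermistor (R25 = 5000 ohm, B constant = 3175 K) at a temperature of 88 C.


NTC thermistor equation: Rt = R25 * exp(B * (1/T - 1/T25)).
T in Kelvin: 361.15 K, T25 = 298.15 K
1/T - 1/T25 = 1/361.15 - 1/298.15 = -0.00058508
B * (1/T - 1/T25) = 3175 * -0.00058508 = -1.8576
Rt = 5000 * exp(-1.8576) = 780.2 ohm

780.2 ohm


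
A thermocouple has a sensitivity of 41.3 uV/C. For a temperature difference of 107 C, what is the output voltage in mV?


The thermocouple output V = sensitivity * dT.
V = 41.3 uV/C * 107 C
V = 4419.1 uV
V = 4.419 mV

4.419 mV


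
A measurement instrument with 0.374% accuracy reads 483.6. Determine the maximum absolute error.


Absolute error = (accuracy% / 100) * reading.
Error = (0.374 / 100) * 483.6
Error = 0.00374 * 483.6
Error = 1.8087

1.8087


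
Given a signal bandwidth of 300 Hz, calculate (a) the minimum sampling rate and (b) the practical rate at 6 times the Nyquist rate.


By Nyquist theorem, fs_min = 2 * fmax.
fs_min = 2 * 300 = 600 Hz
Practical rate = 6 * fs_min = 6 * 600 = 3600 Hz

fs_min = 600 Hz, fs_practical = 3600 Hz


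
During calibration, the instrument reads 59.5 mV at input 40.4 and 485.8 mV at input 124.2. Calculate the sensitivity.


Sensitivity = (y2 - y1) / (x2 - x1).
S = (485.8 - 59.5) / (124.2 - 40.4)
S = 426.3 / 83.8
S = 5.0871 mV/unit

5.0871 mV/unit


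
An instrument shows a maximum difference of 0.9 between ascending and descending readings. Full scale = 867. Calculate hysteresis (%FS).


Hysteresis = (max difference / full scale) * 100%.
H = (0.9 / 867) * 100
H = 0.104 %FS

0.104 %FS


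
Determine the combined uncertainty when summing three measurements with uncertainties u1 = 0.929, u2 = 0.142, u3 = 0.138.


For a sum of independent quantities, uc = sqrt(u1^2 + u2^2 + u3^2).
uc = sqrt(0.929^2 + 0.142^2 + 0.138^2)
uc = sqrt(0.863041 + 0.020164 + 0.019044)
uc = 0.9499

0.9499


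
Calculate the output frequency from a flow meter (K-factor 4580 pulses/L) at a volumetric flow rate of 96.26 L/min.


Frequency = K * Q / 60 (converting L/min to L/s).
f = 4580 * 96.26 / 60
f = 440870.8 / 60
f = 7347.85 Hz

7347.85 Hz


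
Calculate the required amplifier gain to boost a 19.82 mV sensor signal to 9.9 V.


Gain = Vout / Vin (converting to same units).
G = 9.9 V / 19.82 mV
G = 9900.0 mV / 19.82 mV
G = 499.5

499.5


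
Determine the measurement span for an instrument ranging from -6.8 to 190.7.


Span = upper range - lower range.
Span = 190.7 - (-6.8)
Span = 197.5

197.5


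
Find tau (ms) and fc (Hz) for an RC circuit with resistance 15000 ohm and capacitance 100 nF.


Time constant: tau = R * C.
tau = 15000 * 1.00e-07 = 0.0015 s
tau = 1.5 ms
Cutoff frequency: fc = 1 / (2*pi*R*C).
fc = 1 / (2*pi*0.0015) = 106.1 Hz

tau = 1.5 ms, fc = 106.1 Hz


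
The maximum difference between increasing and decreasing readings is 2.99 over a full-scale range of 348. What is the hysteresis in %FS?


Hysteresis = (max difference / full scale) * 100%.
H = (2.99 / 348) * 100
H = 0.859 %FS

0.859 %FS


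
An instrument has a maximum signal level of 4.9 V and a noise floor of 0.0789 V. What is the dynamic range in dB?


Dynamic range = 20 * log10(Vmax / Vnoise).
DR = 20 * log10(4.9 / 0.0789)
DR = 20 * log10(62.1)
DR = 35.86 dB

35.86 dB


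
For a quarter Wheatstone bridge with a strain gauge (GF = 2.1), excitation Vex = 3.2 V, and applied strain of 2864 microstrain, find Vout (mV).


Quarter bridge output: Vout = (GF * epsilon * Vex) / 4.
Vout = (2.1 * 2864e-6 * 3.2) / 4
Vout = 0.01924608 / 4 V
Vout = 0.00481152 V = 4.8115 mV

4.8115 mV


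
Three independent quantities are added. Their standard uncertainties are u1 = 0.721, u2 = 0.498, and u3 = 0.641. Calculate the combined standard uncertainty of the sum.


For a sum of independent quantities, uc = sqrt(u1^2 + u2^2 + u3^2).
uc = sqrt(0.721^2 + 0.498^2 + 0.641^2)
uc = sqrt(0.519841 + 0.248004 + 0.410881)
uc = 1.0857

1.0857


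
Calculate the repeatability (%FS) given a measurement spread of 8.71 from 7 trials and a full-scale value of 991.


Repeatability = (spread / full scale) * 100%.
R = (8.71 / 991) * 100
R = 0.879 %FS

0.879 %FS


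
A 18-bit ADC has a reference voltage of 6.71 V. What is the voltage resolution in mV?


The resolution (LSB) of an ADC is Vref / 2^n.
LSB = 6.71 / 2^18
LSB = 6.71 / 262144
LSB = 2.56e-05 V = 0.02559662 mV

0.02559662 mV


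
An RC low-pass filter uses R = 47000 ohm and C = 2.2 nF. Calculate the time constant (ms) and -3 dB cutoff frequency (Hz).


Time constant: tau = R * C.
tau = 47000 * 2.20e-09 = 0.0001034 s
tau = 0.1034 ms
Cutoff frequency: fc = 1 / (2*pi*R*C).
fc = 1 / (2*pi*0.0001034) = 1539.22 Hz

tau = 0.1034 ms, fc = 1539.22 Hz


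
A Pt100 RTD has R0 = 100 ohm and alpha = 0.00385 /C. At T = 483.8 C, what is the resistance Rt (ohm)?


The RTD equation: Rt = R0 * (1 + alpha * T).
Rt = 100 * (1 + 0.00385 * 483.8)
Rt = 100 * (1 + 1.86263)
Rt = 100 * 2.86263
Rt = 286.263 ohm

286.263 ohm


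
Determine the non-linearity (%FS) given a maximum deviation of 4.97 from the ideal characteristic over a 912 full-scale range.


Linearity error = (max deviation / full scale) * 100%.
Linearity = (4.97 / 912) * 100
Linearity = 0.545 %FS

0.545 %FS


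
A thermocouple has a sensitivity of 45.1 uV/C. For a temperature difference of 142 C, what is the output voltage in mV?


The thermocouple output V = sensitivity * dT.
V = 45.1 uV/C * 142 C
V = 6404.2 uV
V = 6.404 mV

6.404 mV


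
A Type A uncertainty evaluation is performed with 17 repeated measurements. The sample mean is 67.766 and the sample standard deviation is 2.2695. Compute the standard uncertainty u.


The standard uncertainty for Type A evaluation is u = s / sqrt(n).
u = 2.2695 / sqrt(17)
u = 2.2695 / 4.1231
u = 0.5504

0.5504


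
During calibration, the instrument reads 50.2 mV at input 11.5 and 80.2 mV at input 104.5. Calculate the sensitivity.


Sensitivity = (y2 - y1) / (x2 - x1).
S = (80.2 - 50.2) / (104.5 - 11.5)
S = 30.0 / 93.0
S = 0.3226 mV/unit

0.3226 mV/unit


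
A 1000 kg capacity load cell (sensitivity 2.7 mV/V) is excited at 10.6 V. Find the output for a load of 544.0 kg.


Vout = rated_output * Vex * (load / capacity).
Vout = 2.7 * 10.6 * (544.0 / 1000)
Vout = 2.7 * 10.6 * 0.544
Vout = 15.569 mV

15.569 mV


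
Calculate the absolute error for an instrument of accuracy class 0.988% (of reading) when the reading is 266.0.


Absolute error = (accuracy% / 100) * reading.
Error = (0.988 / 100) * 266.0
Error = 0.00988 * 266.0
Error = 2.6281

2.6281


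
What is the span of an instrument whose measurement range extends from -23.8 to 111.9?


Span = upper range - lower range.
Span = 111.9 - (-23.8)
Span = 135.7

135.7


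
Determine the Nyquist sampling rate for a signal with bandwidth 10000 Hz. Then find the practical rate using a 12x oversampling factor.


By Nyquist theorem, fs_min = 2 * fmax.
fs_min = 2 * 10000 = 20000 Hz
Practical rate = 12 * fs_min = 12 * 20000 = 240000 Hz

fs_min = 20000 Hz, fs_practical = 240000 Hz


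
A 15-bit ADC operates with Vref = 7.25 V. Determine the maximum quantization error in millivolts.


The maximum quantization error is +/- LSB/2.
LSB = Vref / 2^n = 7.25 / 32768 = 0.00022125 V
Max error = LSB / 2 = 0.00022125 / 2 = 0.00011063 V
Max error = 0.1106 mV

0.1106 mV


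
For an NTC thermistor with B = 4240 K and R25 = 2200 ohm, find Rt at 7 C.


NTC thermistor equation: Rt = R25 * exp(B * (1/T - 1/T25)).
T in Kelvin: 280.15 K, T25 = 298.15 K
1/T - 1/T25 = 1/280.15 - 1/298.15 = 0.0002155
B * (1/T - 1/T25) = 4240 * 0.0002155 = 0.9137
Rt = 2200 * exp(0.9137) = 5485.9 ohm

5485.9 ohm


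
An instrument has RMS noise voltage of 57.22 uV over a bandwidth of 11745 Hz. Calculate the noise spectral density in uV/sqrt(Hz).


Noise spectral density = Vrms / sqrt(BW).
NSD = 57.22 / sqrt(11745)
NSD = 57.22 / 108.3744
NSD = 0.528 uV/sqrt(Hz)

0.528 uV/sqrt(Hz)


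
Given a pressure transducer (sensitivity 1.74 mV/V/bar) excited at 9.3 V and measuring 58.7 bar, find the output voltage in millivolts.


Output = sensitivity * Vex * P.
Vout = 1.74 * 9.3 * 58.7
Vout = 16.182 * 58.7
Vout = 949.88 mV

949.88 mV


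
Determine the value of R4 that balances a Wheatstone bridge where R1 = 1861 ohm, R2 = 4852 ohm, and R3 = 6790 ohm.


At balance: R1*R4 = R2*R3, so R4 = R2*R3/R1.
R4 = 4852 * 6790 / 1861
R4 = 32945080 / 1861
R4 = 17702.89 ohm

17702.89 ohm


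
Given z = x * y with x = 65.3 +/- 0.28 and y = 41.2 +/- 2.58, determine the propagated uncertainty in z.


For a product z = x*y, the relative uncertainty is:
uz/z = sqrt((ux/x)^2 + (uy/y)^2)
Relative uncertainties: ux/x = 0.28/65.3 = 0.004288
uy/y = 2.58/41.2 = 0.062621
z = 65.3 * 41.2 = 2690.4
uz = 2690.4 * sqrt(0.004288^2 + 0.062621^2) = 168.868

168.868


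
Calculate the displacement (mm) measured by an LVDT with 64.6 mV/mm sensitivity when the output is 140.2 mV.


Displacement = Vout / sensitivity.
d = 140.2 / 64.6
d = 2.17 mm

2.17 mm


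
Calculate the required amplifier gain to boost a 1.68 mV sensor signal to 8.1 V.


Gain = Vout / Vin (converting to same units).
G = 8.1 V / 1.68 mV
G = 8100.0 mV / 1.68 mV
G = 4821.43

4821.43


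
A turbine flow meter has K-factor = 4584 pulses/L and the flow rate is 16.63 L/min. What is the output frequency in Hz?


Frequency = K * Q / 60 (converting L/min to L/s).
f = 4584 * 16.63 / 60
f = 76231.92 / 60
f = 1270.53 Hz

1270.53 Hz


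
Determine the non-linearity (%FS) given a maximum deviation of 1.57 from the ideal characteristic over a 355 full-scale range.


Linearity error = (max deviation / full scale) * 100%.
Linearity = (1.57 / 355) * 100
Linearity = 0.442 %FS

0.442 %FS


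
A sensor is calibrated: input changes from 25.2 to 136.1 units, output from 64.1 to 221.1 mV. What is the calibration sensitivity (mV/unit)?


Sensitivity = (y2 - y1) / (x2 - x1).
S = (221.1 - 64.1) / (136.1 - 25.2)
S = 157.0 / 110.9
S = 1.4157 mV/unit

1.4157 mV/unit


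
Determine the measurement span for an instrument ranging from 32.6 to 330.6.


Span = upper range - lower range.
Span = 330.6 - (32.6)
Span = 298.0

298.0


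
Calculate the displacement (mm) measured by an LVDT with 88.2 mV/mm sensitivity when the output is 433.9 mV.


Displacement = Vout / sensitivity.
d = 433.9 / 88.2
d = 4.92 mm

4.92 mm


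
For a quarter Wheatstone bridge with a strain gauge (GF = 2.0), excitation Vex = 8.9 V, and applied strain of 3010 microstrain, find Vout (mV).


Quarter bridge output: Vout = (GF * epsilon * Vex) / 4.
Vout = (2.0 * 3010e-6 * 8.9) / 4
Vout = 0.053578 / 4 V
Vout = 0.0133945 V = 13.3945 mV

13.3945 mV


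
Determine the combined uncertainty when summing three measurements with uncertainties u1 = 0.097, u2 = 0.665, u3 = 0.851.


For a sum of independent quantities, uc = sqrt(u1^2 + u2^2 + u3^2).
uc = sqrt(0.097^2 + 0.665^2 + 0.851^2)
uc = sqrt(0.009409 + 0.442225 + 0.724201)
uc = 1.0844

1.0844


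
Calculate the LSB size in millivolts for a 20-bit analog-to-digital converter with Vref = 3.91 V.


The resolution (LSB) of an ADC is Vref / 2^n.
LSB = 3.91 / 2^20
LSB = 3.91 / 1048576
LSB = 3.73e-06 V = 0.00372887 mV

0.00372887 mV


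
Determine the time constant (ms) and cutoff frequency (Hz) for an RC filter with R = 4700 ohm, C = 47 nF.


Time constant: tau = R * C.
tau = 4700 * 4.70e-08 = 0.0002209 s
tau = 0.2209 ms
Cutoff frequency: fc = 1 / (2*pi*R*C).
fc = 1 / (2*pi*0.0002209) = 720.48 Hz

tau = 0.2209 ms, fc = 720.48 Hz


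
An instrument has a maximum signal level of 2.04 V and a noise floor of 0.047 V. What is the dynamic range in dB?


Dynamic range = 20 * log10(Vmax / Vnoise).
DR = 20 * log10(2.04 / 0.047)
DR = 20 * log10(43.4)
DR = 32.75 dB

32.75 dB


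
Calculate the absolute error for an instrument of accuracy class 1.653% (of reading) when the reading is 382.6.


Absolute error = (accuracy% / 100) * reading.
Error = (1.653 / 100) * 382.6
Error = 0.01653 * 382.6
Error = 6.3244

6.3244


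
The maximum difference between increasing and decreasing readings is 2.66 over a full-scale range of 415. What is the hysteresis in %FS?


Hysteresis = (max difference / full scale) * 100%.
H = (2.66 / 415) * 100
H = 0.641 %FS

0.641 %FS


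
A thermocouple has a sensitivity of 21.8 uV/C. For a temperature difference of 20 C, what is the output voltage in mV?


The thermocouple output V = sensitivity * dT.
V = 21.8 uV/C * 20 C
V = 436.0 uV
V = 0.436 mV

0.436 mV


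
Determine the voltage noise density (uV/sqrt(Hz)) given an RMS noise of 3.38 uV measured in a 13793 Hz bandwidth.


Noise spectral density = Vrms / sqrt(BW).
NSD = 3.38 / sqrt(13793)
NSD = 3.38 / 117.4436
NSD = 0.0288 uV/sqrt(Hz)

0.0288 uV/sqrt(Hz)


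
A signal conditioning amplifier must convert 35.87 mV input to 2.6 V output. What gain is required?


Gain = Vout / Vin (converting to same units).
G = 2.6 V / 35.87 mV
G = 2600.0 mV / 35.87 mV
G = 72.48

72.48


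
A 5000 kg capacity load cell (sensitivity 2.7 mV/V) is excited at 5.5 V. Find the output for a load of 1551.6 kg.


Vout = rated_output * Vex * (load / capacity).
Vout = 2.7 * 5.5 * (1551.6 / 5000)
Vout = 2.7 * 5.5 * 0.31032
Vout = 4.608 mV

4.608 mV


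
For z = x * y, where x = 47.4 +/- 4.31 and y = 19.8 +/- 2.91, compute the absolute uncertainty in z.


For a product z = x*y, the relative uncertainty is:
uz/z = sqrt((ux/x)^2 + (uy/y)^2)
Relative uncertainties: ux/x = 4.31/47.4 = 0.090928
uy/y = 2.91/19.8 = 0.14697
z = 47.4 * 19.8 = 938.5
uz = 938.5 * sqrt(0.090928^2 + 0.14697^2) = 162.199

162.199


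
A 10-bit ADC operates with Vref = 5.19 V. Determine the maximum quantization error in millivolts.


The maximum quantization error is +/- LSB/2.
LSB = Vref / 2^n = 5.19 / 1024 = 0.00506836 V
Max error = LSB / 2 = 0.00506836 / 2 = 0.00253418 V
Max error = 2.5342 mV

2.5342 mV


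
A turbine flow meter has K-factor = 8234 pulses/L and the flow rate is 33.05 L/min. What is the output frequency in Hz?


Frequency = K * Q / 60 (converting L/min to L/s).
f = 8234 * 33.05 / 60
f = 272133.7 / 60
f = 4535.56 Hz

4535.56 Hz


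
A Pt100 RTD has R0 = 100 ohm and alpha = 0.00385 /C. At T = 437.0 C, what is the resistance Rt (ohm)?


The RTD equation: Rt = R0 * (1 + alpha * T).
Rt = 100 * (1 + 0.00385 * 437.0)
Rt = 100 * (1 + 1.68245)
Rt = 100 * 2.68245
Rt = 268.245 ohm

268.245 ohm


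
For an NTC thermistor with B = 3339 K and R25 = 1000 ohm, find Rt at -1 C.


NTC thermistor equation: Rt = R25 * exp(B * (1/T - 1/T25)).
T in Kelvin: 272.15 K, T25 = 298.15 K
1/T - 1/T25 = 1/272.15 - 1/298.15 = 0.00032043
B * (1/T - 1/T25) = 3339 * 0.00032043 = 1.0699
Rt = 1000 * exp(1.0699) = 2915.1 ohm

2915.1 ohm


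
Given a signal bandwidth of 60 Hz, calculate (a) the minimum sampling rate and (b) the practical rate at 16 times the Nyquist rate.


By Nyquist theorem, fs_min = 2 * fmax.
fs_min = 2 * 60 = 120 Hz
Practical rate = 16 * fs_min = 16 * 120 = 1920 Hz

fs_min = 120 Hz, fs_practical = 1920 Hz


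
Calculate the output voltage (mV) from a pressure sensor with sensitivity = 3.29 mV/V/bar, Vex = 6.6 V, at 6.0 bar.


Output = sensitivity * Vex * P.
Vout = 3.29 * 6.6 * 6.0
Vout = 21.714 * 6.0
Vout = 130.28 mV

130.28 mV


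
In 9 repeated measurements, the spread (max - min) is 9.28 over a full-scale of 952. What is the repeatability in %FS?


Repeatability = (spread / full scale) * 100%.
R = (9.28 / 952) * 100
R = 0.975 %FS

0.975 %FS


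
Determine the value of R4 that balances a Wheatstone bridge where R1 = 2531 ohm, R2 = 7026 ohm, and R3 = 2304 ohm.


At balance: R1*R4 = R2*R3, so R4 = R2*R3/R1.
R4 = 7026 * 2304 / 2531
R4 = 16187904 / 2531
R4 = 6395.85 ohm

6395.85 ohm


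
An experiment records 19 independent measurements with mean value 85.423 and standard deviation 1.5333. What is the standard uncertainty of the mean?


The standard uncertainty for Type A evaluation is u = s / sqrt(n).
u = 1.5333 / sqrt(19)
u = 1.5333 / 4.3589
u = 0.3518

0.3518


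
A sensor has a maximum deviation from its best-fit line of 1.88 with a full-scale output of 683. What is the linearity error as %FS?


Linearity error = (max deviation / full scale) * 100%.
Linearity = (1.88 / 683) * 100
Linearity = 0.275 %FS

0.275 %FS


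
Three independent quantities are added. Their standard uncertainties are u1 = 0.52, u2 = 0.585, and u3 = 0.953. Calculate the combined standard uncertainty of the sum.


For a sum of independent quantities, uc = sqrt(u1^2 + u2^2 + u3^2).
uc = sqrt(0.52^2 + 0.585^2 + 0.953^2)
uc = sqrt(0.2704 + 0.342225 + 0.908209)
uc = 1.2332

1.2332


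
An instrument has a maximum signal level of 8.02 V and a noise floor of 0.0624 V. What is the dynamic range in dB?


Dynamic range = 20 * log10(Vmax / Vnoise).
DR = 20 * log10(8.02 / 0.0624)
DR = 20 * log10(128.53)
DR = 42.18 dB

42.18 dB


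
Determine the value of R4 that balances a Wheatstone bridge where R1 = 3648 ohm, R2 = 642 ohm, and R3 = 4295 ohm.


At balance: R1*R4 = R2*R3, so R4 = R2*R3/R1.
R4 = 642 * 4295 / 3648
R4 = 2757390 / 3648
R4 = 755.86 ohm

755.86 ohm


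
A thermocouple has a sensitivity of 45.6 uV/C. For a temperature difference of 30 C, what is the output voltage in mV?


The thermocouple output V = sensitivity * dT.
V = 45.6 uV/C * 30 C
V = 1368.0 uV
V = 1.368 mV

1.368 mV


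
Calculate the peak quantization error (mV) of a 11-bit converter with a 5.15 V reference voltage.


The maximum quantization error is +/- LSB/2.
LSB = Vref / 2^n = 5.15 / 2048 = 0.00251465 V
Max error = LSB / 2 = 0.00251465 / 2 = 0.00125732 V
Max error = 1.2573 mV

1.2573 mV


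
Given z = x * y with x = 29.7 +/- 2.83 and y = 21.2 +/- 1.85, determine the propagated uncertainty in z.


For a product z = x*y, the relative uncertainty is:
uz/z = sqrt((ux/x)^2 + (uy/y)^2)
Relative uncertainties: ux/x = 2.83/29.7 = 0.095286
uy/y = 1.85/21.2 = 0.087264
z = 29.7 * 21.2 = 629.6
uz = 629.6 * sqrt(0.095286^2 + 0.087264^2) = 81.354

81.354


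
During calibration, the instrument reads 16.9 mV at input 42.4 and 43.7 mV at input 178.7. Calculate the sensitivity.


Sensitivity = (y2 - y1) / (x2 - x1).
S = (43.7 - 16.9) / (178.7 - 42.4)
S = 26.8 / 136.3
S = 0.1966 mV/unit

0.1966 mV/unit


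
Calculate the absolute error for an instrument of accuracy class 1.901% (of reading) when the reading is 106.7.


Absolute error = (accuracy% / 100) * reading.
Error = (1.901 / 100) * 106.7
Error = 0.01901 * 106.7
Error = 2.0284

2.0284


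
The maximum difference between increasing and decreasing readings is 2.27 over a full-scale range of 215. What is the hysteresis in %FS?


Hysteresis = (max difference / full scale) * 100%.
H = (2.27 / 215) * 100
H = 1.056 %FS

1.056 %FS


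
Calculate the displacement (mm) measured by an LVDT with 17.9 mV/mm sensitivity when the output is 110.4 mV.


Displacement = Vout / sensitivity.
d = 110.4 / 17.9
d = 6.168 mm

6.168 mm


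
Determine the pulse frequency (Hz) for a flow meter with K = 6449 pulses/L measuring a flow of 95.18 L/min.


Frequency = K * Q / 60 (converting L/min to L/s).
f = 6449 * 95.18 / 60
f = 613815.82 / 60
f = 10230.26 Hz

10230.26 Hz


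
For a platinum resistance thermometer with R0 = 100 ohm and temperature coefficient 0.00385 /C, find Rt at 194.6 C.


The RTD equation: Rt = R0 * (1 + alpha * T).
Rt = 100 * (1 + 0.00385 * 194.6)
Rt = 100 * (1 + 0.74921)
Rt = 100 * 1.74921
Rt = 174.921 ohm

174.921 ohm


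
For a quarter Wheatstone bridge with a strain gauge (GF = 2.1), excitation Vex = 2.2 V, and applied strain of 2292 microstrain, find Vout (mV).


Quarter bridge output: Vout = (GF * epsilon * Vex) / 4.
Vout = (2.1 * 2292e-6 * 2.2) / 4
Vout = 0.01058904 / 4 V
Vout = 0.00264726 V = 2.6473 mV

2.6473 mV


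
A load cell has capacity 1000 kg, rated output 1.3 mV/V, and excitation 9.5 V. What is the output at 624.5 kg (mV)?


Vout = rated_output * Vex * (load / capacity).
Vout = 1.3 * 9.5 * (624.5 / 1000)
Vout = 1.3 * 9.5 * 0.6245
Vout = 7.713 mV

7.713 mV


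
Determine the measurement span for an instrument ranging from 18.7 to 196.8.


Span = upper range - lower range.
Span = 196.8 - (18.7)
Span = 178.1

178.1


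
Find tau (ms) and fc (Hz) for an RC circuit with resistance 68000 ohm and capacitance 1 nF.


Time constant: tau = R * C.
tau = 68000 * 1.00e-09 = 6.8e-05 s
tau = 0.068 ms
Cutoff frequency: fc = 1 / (2*pi*R*C).
fc = 1 / (2*pi*6.8e-05) = 2340.51 Hz

tau = 0.068 ms, fc = 2340.51 Hz


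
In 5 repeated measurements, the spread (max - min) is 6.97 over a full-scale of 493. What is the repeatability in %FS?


Repeatability = (spread / full scale) * 100%.
R = (6.97 / 493) * 100
R = 1.414 %FS

1.414 %FS


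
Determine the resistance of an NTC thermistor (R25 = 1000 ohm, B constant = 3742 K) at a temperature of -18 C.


NTC thermistor equation: Rt = R25 * exp(B * (1/T - 1/T25)).
T in Kelvin: 255.15 K, T25 = 298.15 K
1/T - 1/T25 = 1/255.15 - 1/298.15 = 0.00056525
B * (1/T - 1/T25) = 3742 * 0.00056525 = 2.1152
Rt = 1000 * exp(2.1152) = 8290.9 ohm

8290.9 ohm


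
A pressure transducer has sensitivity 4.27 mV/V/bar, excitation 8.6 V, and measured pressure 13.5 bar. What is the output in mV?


Output = sensitivity * Vex * P.
Vout = 4.27 * 8.6 * 13.5
Vout = 36.722 * 13.5
Vout = 495.75 mV

495.75 mV


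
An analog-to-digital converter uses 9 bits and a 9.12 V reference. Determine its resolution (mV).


The resolution (LSB) of an ADC is Vref / 2^n.
LSB = 9.12 / 2^9
LSB = 9.12 / 512
LSB = 0.0178125 V = 17.8125 mV

17.8125 mV


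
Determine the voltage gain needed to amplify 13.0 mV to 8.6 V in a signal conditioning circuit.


Gain = Vout / Vin (converting to same units).
G = 8.6 V / 13.0 mV
G = 8600.0 mV / 13.0 mV
G = 661.54

661.54


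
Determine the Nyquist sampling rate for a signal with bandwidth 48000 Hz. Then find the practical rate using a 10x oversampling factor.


By Nyquist theorem, fs_min = 2 * fmax.
fs_min = 2 * 48000 = 96000 Hz
Practical rate = 10 * fs_min = 10 * 96000 = 960000 Hz

fs_min = 96000 Hz, fs_practical = 960000 Hz


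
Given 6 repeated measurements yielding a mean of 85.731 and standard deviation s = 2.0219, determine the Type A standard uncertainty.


The standard uncertainty for Type A evaluation is u = s / sqrt(n).
u = 2.0219 / sqrt(6)
u = 2.0219 / 2.4495
u = 0.8254

0.8254


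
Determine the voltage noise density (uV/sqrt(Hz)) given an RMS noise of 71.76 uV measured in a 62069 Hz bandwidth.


Noise spectral density = Vrms / sqrt(BW).
NSD = 71.76 / sqrt(62069)
NSD = 71.76 / 249.1365
NSD = 0.288 uV/sqrt(Hz)

0.288 uV/sqrt(Hz)


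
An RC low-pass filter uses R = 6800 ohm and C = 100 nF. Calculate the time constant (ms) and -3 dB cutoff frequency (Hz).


Time constant: tau = R * C.
tau = 6800 * 1.00e-07 = 0.00068 s
tau = 0.68 ms
Cutoff frequency: fc = 1 / (2*pi*R*C).
fc = 1 / (2*pi*0.00068) = 234.05 Hz

tau = 0.68 ms, fc = 234.05 Hz


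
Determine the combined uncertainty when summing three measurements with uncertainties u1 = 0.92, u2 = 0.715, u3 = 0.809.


For a sum of independent quantities, uc = sqrt(u1^2 + u2^2 + u3^2).
uc = sqrt(0.92^2 + 0.715^2 + 0.809^2)
uc = sqrt(0.8464 + 0.511225 + 0.654481)
uc = 1.4185

1.4185


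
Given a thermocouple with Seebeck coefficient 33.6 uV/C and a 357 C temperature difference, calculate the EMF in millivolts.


The thermocouple output V = sensitivity * dT.
V = 33.6 uV/C * 357 C
V = 11995.2 uV
V = 11.995 mV

11.995 mV


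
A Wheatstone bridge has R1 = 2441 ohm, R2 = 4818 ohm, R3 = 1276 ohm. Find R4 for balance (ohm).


At balance: R1*R4 = R2*R3, so R4 = R2*R3/R1.
R4 = 4818 * 1276 / 2441
R4 = 6147768 / 2441
R4 = 2518.54 ohm

2518.54 ohm


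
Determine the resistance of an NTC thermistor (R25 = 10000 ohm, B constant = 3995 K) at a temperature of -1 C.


NTC thermistor equation: Rt = R25 * exp(B * (1/T - 1/T25)).
T in Kelvin: 272.15 K, T25 = 298.15 K
1/T - 1/T25 = 1/272.15 - 1/298.15 = 0.00032043
B * (1/T - 1/T25) = 3995 * 0.00032043 = 1.2801
Rt = 10000 * exp(1.2801) = 35970.3 ohm

35970.3 ohm


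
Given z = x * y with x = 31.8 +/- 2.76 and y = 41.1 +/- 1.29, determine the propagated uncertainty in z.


For a product z = x*y, the relative uncertainty is:
uz/z = sqrt((ux/x)^2 + (uy/y)^2)
Relative uncertainties: ux/x = 2.76/31.8 = 0.086792
uy/y = 1.29/41.1 = 0.031387
z = 31.8 * 41.1 = 1307.0
uz = 1307.0 * sqrt(0.086792^2 + 0.031387^2) = 120.626

120.626


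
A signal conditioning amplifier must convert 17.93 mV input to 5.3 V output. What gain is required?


Gain = Vout / Vin (converting to same units).
G = 5.3 V / 17.93 mV
G = 5300.0 mV / 17.93 mV
G = 295.59

295.59


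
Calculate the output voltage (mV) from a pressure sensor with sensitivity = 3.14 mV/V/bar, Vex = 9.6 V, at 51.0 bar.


Output = sensitivity * Vex * P.
Vout = 3.14 * 9.6 * 51.0
Vout = 30.144 * 51.0
Vout = 1537.34 mV

1537.34 mV


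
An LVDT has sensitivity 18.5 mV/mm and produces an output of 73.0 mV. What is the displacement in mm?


Displacement = Vout / sensitivity.
d = 73.0 / 18.5
d = 3.946 mm

3.946 mm


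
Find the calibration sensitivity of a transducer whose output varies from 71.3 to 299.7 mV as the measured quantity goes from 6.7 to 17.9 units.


Sensitivity = (y2 - y1) / (x2 - x1).
S = (299.7 - 71.3) / (17.9 - 6.7)
S = 228.4 / 11.2
S = 20.3929 mV/unit

20.3929 mV/unit


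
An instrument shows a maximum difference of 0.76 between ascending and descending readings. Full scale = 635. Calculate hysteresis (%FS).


Hysteresis = (max difference / full scale) * 100%.
H = (0.76 / 635) * 100
H = 0.12 %FS

0.12 %FS


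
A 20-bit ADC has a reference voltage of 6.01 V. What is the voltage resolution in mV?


The resolution (LSB) of an ADC is Vref / 2^n.
LSB = 6.01 / 2^20
LSB = 6.01 / 1048576
LSB = 5.73e-06 V = 0.00573158 mV

0.00573158 mV


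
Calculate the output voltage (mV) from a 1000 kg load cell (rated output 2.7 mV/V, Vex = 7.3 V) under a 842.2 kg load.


Vout = rated_output * Vex * (load / capacity).
Vout = 2.7 * 7.3 * (842.2 / 1000)
Vout = 2.7 * 7.3 * 0.8422
Vout = 16.6 mV

16.6 mV


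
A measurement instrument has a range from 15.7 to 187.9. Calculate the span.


Span = upper range - lower range.
Span = 187.9 - (15.7)
Span = 172.2

172.2


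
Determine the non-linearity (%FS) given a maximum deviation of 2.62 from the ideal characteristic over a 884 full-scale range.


Linearity error = (max deviation / full scale) * 100%.
Linearity = (2.62 / 884) * 100
Linearity = 0.296 %FS

0.296 %FS


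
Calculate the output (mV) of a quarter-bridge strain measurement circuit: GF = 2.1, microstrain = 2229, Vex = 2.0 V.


Quarter bridge output: Vout = (GF * epsilon * Vex) / 4.
Vout = (2.1 * 2229e-6 * 2.0) / 4
Vout = 0.0093618 / 4 V
Vout = 0.00234045 V = 2.3405 mV

2.3405 mV


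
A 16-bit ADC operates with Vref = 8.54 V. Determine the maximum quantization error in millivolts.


The maximum quantization error is +/- LSB/2.
LSB = Vref / 2^n = 8.54 / 65536 = 0.00013031 V
Max error = LSB / 2 = 0.00013031 / 2 = 6.516e-05 V
Max error = 0.0652 mV

0.0652 mV


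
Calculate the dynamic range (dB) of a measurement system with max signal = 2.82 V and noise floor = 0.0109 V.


Dynamic range = 20 * log10(Vmax / Vnoise).
DR = 20 * log10(2.82 / 0.0109)
DR = 20 * log10(258.72)
DR = 48.26 dB

48.26 dB


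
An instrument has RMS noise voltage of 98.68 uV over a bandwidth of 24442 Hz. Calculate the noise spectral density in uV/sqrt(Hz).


Noise spectral density = Vrms / sqrt(BW).
NSD = 98.68 / sqrt(24442)
NSD = 98.68 / 156.3394
NSD = 0.6312 uV/sqrt(Hz)

0.6312 uV/sqrt(Hz)


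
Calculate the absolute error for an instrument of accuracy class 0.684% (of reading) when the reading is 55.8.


Absolute error = (accuracy% / 100) * reading.
Error = (0.684 / 100) * 55.8
Error = 0.00684 * 55.8
Error = 0.3817

0.3817


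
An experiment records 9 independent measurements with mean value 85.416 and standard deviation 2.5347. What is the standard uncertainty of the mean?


The standard uncertainty for Type A evaluation is u = s / sqrt(n).
u = 2.5347 / sqrt(9)
u = 2.5347 / 3.0
u = 0.8449

0.8449


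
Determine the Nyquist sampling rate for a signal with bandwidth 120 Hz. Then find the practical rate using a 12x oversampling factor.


By Nyquist theorem, fs_min = 2 * fmax.
fs_min = 2 * 120 = 240 Hz
Practical rate = 12 * fs_min = 12 * 240 = 2880 Hz

fs_min = 240 Hz, fs_practical = 2880 Hz


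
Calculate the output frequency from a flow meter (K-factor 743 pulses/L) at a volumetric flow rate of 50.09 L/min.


Frequency = K * Q / 60 (converting L/min to L/s).
f = 743 * 50.09 / 60
f = 37216.87 / 60
f = 620.28 Hz

620.28 Hz


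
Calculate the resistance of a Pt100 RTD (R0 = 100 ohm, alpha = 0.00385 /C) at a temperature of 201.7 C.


The RTD equation: Rt = R0 * (1 + alpha * T).
Rt = 100 * (1 + 0.00385 * 201.7)
Rt = 100 * (1 + 0.776545)
Rt = 100 * 1.776545
Rt = 177.655 ohm

177.655 ohm


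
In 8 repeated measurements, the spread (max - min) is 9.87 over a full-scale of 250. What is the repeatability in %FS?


Repeatability = (spread / full scale) * 100%.
R = (9.87 / 250) * 100
R = 3.948 %FS

3.948 %FS


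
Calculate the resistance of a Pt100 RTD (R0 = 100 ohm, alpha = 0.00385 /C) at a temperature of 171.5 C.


The RTD equation: Rt = R0 * (1 + alpha * T).
Rt = 100 * (1 + 0.00385 * 171.5)
Rt = 100 * (1 + 0.660275)
Rt = 100 * 1.660275
Rt = 166.028 ohm

166.028 ohm


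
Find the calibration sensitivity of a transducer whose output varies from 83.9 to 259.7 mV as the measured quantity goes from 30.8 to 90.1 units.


Sensitivity = (y2 - y1) / (x2 - x1).
S = (259.7 - 83.9) / (90.1 - 30.8)
S = 175.8 / 59.3
S = 2.9646 mV/unit

2.9646 mV/unit
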